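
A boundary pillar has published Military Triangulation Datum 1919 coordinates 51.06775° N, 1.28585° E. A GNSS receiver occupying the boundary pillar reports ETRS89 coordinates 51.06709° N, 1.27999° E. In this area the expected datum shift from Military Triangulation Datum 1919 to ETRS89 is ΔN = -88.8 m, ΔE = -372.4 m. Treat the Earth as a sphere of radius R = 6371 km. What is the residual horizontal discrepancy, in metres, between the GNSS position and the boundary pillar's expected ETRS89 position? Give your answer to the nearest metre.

Observed coordinate differences: Δφ = -0.00066°, Δλ = -0.00586°.
Converting to metres (1° lat = 111195 m, cos φ = 0.628401): observed ΔN = -73.4 m, observed ΔE = -409.5 m.
Subtracting the expected shift leaves a residual of -73.4 − (-88.8) = 15.4 m north and -409.5 − (-372.4) = -37.1 m east.
Residual distance = √(15.4² + (-37.1)²) = 40.1 m.

40 m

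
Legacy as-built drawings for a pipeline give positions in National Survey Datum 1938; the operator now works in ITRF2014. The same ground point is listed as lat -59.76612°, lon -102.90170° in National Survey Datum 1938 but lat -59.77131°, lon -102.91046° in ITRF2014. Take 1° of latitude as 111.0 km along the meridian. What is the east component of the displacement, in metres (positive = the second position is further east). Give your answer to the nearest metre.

ΔE = -490 m

Δφ = -59.77131° − -59.76612° = -0.00519°; Δλ = -102.91046° − -102.90170° = -0.00876°.
ΔN = Δφ × 111000 = -576.1 m; ΔE = Δλ × 111000 × cos(-59.76612°) = -0.00876 × 111000 × 0.503531 = -489.6 m.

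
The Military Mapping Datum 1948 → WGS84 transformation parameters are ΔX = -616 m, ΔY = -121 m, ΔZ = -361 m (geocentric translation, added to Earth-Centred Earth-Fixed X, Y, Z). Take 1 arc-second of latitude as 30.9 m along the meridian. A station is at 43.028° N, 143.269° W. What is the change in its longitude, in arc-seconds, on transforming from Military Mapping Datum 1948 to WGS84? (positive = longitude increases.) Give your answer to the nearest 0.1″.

sin φ = 0.682356, cos φ = 0.731020, sin λ = -0.598059, cos λ = -0.801452.
East component: ΔE = −sin λ·ΔX + cos λ·ΔY = −(-0.598059)(-616) + (-0.801452)(-121) = -271.43 m.
1° of latitude spans 3600 × 30.90 = 111240 m; at latitude φ, 1° of longitude spans that × cos φ = 81318.7 m, so Δλ = -271.43 / 81318.7 × 3600 = -12.016″.

Δλ = -12.0″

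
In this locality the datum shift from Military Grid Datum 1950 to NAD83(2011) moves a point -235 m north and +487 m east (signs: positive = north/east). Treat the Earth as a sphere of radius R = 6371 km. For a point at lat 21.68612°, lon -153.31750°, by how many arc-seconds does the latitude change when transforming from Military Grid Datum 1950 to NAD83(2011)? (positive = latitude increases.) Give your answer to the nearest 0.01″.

On a sphere of radius R, 1 rad of latitude = R, so Δφ = ΔN / R = -235.0 / 6371000 = -3.6886e-05 rad = -7.608″.

Δφ = -7.61″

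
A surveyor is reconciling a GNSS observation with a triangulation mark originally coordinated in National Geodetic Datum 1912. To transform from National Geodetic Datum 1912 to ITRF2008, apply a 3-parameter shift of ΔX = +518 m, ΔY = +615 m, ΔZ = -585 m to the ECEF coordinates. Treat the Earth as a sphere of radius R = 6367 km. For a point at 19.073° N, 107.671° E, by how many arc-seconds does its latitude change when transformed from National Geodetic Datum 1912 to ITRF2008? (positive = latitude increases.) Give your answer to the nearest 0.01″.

sin φ = 0.326773, cos φ = 0.945103, sin λ = 0.952815, cos λ = -0.303551.
North component: ΔN = −sin φ cos λ·ΔX − sin φ sin λ·ΔY + cos φ·ΔZ = −(0.326773)(-0.303551)(518) − (0.326773)(0.952815)(615) + (0.945103)(-585) = -692.99 m.
1° of latitude spans πR/180 = 111125 m, so Δφ = -692.99 / 111125 × 3600 = -22.450″.

Δφ = -22.45″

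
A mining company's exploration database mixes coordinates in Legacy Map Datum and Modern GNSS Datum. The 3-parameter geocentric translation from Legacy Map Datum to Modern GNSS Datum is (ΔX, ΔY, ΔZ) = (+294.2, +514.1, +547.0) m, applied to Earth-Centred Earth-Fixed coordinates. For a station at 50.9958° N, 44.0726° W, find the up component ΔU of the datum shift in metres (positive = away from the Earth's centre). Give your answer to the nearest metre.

The local up (radial) axis is (cos φ cos λ, cos φ sin λ, sin φ), giving ΔU = 133.032 − 225.060 + 425.074 = 333.05 m.

ΔU = 333 m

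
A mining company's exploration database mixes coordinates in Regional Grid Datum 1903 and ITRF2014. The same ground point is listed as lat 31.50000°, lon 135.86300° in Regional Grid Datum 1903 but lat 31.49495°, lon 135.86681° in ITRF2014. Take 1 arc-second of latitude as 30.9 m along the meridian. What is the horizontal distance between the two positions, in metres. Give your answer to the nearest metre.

668 m

Δφ = 31.49495° − 31.50000° = -0.00505°; Δλ = 135.86681° − 135.86300° = +0.00381°.
1° of latitude = 3600 × 30.90 = 111240 m.
ΔN = Δφ × 111240 = -561.8 m; ΔE = Δλ × 111240 × cos(31.50000°) = +0.00381 × 111240 × 0.852640 = 361.4 m.
Distance = √(ΔE² + ΔN²) = √(361.4² + (-561.8)²) = 668.0 m.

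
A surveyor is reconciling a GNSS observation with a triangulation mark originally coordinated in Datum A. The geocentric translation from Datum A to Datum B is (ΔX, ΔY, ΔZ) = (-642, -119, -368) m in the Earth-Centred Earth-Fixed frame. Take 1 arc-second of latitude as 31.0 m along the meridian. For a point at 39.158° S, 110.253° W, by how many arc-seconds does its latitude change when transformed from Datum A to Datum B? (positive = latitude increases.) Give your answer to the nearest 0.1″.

sin φ = -0.631461, cos φ = 0.775408, sin λ = -0.938173, cos λ = -0.346166.
North component: ΔN = −sin φ cos λ·ΔX − sin φ sin λ·ΔY + cos φ·ΔZ = −(-0.631461)(-0.346166)(-642) − (-0.631461)(-0.938173)(-119) + (0.775408)(-368) = -74.52 m.
1° of latitude spans 3600 × 31.00 = 111600 m, so Δφ = -74.52 / 111600 × 3600 = -2.404″.

Δφ = -2.4″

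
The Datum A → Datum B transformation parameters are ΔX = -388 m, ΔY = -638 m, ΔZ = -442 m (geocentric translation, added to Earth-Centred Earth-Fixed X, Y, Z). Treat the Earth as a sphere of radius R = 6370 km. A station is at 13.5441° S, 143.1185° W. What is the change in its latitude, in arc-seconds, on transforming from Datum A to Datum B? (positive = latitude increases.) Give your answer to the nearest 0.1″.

sin φ = -0.234194, cos φ = 0.972190, sin λ = -0.600162, cos λ = -0.799878.
North component: ΔN = −sin φ cos λ·ΔX − sin φ sin λ·ΔY + cos φ·ΔZ = −(-0.234194)(-0.799878)(-388) − (-0.234194)(-0.600162)(-638) + (0.972190)(-442) = -267.35 m.
1° of latitude spans πR/180 = 111177 m, so Δφ = -267.35 / 111177 × 3600 = -8.657″.

Δφ = -8.7″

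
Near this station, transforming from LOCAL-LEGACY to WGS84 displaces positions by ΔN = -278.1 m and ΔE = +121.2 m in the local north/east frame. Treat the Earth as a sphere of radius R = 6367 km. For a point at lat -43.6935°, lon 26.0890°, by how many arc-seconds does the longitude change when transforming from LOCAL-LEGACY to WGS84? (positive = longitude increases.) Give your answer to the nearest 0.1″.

Δλ = 5.4″

At latitude -43.6935°, cos φ = 0.723046.
One radian of longitude at latitude φ spans R cos φ, so Δλ = ΔE / (R cos φ) = 121.2 / (6367000 × 0.723046) = 2.6327e-05 rad = 5.430″.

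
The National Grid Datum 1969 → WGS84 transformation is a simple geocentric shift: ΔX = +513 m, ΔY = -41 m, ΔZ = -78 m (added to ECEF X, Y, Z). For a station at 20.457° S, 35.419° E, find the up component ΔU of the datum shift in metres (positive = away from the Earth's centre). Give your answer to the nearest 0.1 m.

ΔU = 396.7 m

At φ = -20.457°, λ = 35.419°: sin φ = -0.349504, cos φ = 0.936935, sin λ = 0.579551, cos λ = 0.814936.
ΔU = cos φ cos λ·ΔX + cos φ sin λ·ΔY + sin φ·ΔZ = (0.936935)(0.814936)(513) + (0.936935)(0.579551)(-41) + (-0.349504)(-78) = 396.70 m.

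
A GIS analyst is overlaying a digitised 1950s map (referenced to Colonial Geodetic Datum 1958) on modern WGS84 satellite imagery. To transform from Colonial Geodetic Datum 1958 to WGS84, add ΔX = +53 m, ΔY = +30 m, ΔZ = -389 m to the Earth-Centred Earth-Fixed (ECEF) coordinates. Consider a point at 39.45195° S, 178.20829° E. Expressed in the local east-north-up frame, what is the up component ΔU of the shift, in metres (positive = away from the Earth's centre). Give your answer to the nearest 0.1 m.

The local up (radial) axis is (cos φ cos λ, cos φ sin λ, sin φ), giving ΔU = -40.904 + 0.724 + 247.183 = 207.00 m.

ΔU = 207.0 m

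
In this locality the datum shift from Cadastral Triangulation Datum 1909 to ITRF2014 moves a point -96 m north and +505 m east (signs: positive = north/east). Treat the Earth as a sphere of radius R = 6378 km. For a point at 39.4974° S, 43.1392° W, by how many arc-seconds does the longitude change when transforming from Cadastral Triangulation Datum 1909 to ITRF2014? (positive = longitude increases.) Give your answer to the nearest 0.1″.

At latitude -39.4974°, cos φ = 0.771653.
One radian of longitude at latitude φ spans R cos φ, so Δλ = ΔE / (R cos φ) = 505.0 / (6378000 × 0.771653) = 1.0261e-04 rad = 21.165″.

Δλ = 21.2″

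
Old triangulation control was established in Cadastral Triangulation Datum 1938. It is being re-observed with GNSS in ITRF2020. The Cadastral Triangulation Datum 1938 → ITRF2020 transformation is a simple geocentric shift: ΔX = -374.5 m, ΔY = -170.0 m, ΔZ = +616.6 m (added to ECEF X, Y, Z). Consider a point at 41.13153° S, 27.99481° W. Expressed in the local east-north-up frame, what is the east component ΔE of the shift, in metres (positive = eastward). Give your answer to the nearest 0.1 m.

At φ = -41.13153°, λ = -27.99481°: sin φ = -0.657790, cos φ = 0.753202, sin λ = -0.469392, cos λ = 0.882990.
ΔE = −sin λ·ΔX + cos λ·ΔY = −(-0.469392)·(-374.5) + (0.882990)·(-170.0) = -325.90 m.

ΔE = -325.9 m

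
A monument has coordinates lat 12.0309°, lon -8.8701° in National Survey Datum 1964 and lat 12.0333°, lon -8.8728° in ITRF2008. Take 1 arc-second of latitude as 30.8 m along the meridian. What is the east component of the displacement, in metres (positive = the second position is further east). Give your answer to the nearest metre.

ΔE = -293 m

Δφ = 12.0333° − 12.0309° = +0.0024°; Δλ = -8.8728° − -8.8701° = -0.0027°.
1° of latitude = 3600 × 30.80 = 110880 m.
ΔN = Δφ × 110880 = 266.1 m; ΔE = Δλ × 110880 × cos(12.0309°) = -0.0027 × 110880 × 0.978035 = -292.8 m.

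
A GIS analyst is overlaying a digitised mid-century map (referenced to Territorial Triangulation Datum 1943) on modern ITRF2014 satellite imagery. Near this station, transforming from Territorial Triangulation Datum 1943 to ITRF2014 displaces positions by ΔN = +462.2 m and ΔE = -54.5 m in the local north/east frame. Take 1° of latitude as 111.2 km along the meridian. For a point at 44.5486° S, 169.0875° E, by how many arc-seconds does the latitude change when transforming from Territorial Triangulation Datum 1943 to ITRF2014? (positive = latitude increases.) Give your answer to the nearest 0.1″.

1° of latitude = 111.2 km, so Δφ = 462.2 / 111200 = 0.0041565° = 14.963″.

Δφ = 15.0″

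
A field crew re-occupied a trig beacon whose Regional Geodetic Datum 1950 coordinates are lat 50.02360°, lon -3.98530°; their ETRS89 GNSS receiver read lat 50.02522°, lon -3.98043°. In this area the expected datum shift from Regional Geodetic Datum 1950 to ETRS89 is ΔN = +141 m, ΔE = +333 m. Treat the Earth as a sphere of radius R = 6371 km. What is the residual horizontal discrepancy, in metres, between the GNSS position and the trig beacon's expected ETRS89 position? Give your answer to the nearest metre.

42 m

Observed coordinate differences: Δφ = +0.00162°, Δλ = +0.00487°.
Converting to metres (1° lat = 111195 m, cos φ = 0.642472): observed ΔN = 180.1 m, observed ΔE = 347.9 m.
Subtracting the expected shift leaves a residual of 180.1 − (141) = 39.1 m north and 347.9 − (333) = 14.9 m east.
Residual distance = √(39.1² + 14.9²) = 41.9 m.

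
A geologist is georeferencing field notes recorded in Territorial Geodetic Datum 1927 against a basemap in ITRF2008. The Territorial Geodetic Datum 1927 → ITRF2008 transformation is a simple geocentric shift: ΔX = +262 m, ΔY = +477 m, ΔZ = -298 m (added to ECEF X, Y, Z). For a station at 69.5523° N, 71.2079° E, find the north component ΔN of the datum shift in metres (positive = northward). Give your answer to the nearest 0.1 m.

ΔN = -606.3 m

At φ = 69.5523°, λ = 71.2079°: sin φ = 0.936991, cos φ = 0.349352, sin λ = 0.946694, cos λ = 0.322135.
ΔN = −sin φ cos λ·ΔX − sin φ sin λ·ΔY + cos φ·ΔZ = −(0.936991)(0.322135)(262) − (0.936991)(0.946694)(477) + (0.349352)(-298) = -606.31 m.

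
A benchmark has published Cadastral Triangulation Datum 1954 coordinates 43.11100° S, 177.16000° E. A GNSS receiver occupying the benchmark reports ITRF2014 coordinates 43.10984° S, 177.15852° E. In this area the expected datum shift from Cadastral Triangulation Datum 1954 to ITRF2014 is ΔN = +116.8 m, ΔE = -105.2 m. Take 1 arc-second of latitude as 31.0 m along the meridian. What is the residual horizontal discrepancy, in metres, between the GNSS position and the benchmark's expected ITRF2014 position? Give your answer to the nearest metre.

Observed coordinate differences: Δφ = +0.00116°, Δλ = -0.00148°.
Converting to metres (1° lat = 111600 m, cos φ = 0.730031): observed ΔN = 129.5 m, observed ΔE = -120.6 m.
Subtracting the expected shift leaves a residual of 129.5 − (116.8) = 12.7 m north and -120.6 − (-105.2) = -15.4 m east.
Residual distance = √(12.7² + (-15.4)²) = 19.9 m.

20 m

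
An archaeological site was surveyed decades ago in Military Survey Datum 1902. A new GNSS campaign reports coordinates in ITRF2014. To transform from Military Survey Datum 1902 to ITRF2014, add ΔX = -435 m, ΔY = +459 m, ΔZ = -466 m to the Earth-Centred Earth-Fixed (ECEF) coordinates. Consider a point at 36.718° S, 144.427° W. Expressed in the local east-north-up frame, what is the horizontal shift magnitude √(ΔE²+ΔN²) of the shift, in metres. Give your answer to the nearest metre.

The local east axis at (φ, λ) is (−sin λ, cos λ, 0), so ΔE = −sin(-144.427°)·(-435) + cos(-144.427°)·459 = -626.40 m.
The local north axis is (−sin φ cos λ, −sin φ sin λ, cos φ), giving ΔN = 211.540 − 159.644 − 373.540 = -321.64 m.
Horizontal magnitude = √(ΔE² + ΔN²) = √((-626.40)² + (-321.64)²) = 704.15 m.

704 m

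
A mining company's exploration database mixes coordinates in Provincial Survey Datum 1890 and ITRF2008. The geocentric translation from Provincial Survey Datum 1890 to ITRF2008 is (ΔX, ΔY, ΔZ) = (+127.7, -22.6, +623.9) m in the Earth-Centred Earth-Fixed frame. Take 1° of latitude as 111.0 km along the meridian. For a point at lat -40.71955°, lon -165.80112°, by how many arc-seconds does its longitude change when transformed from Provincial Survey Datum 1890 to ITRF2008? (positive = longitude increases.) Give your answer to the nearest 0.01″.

sin φ = -0.652357, cos φ = 0.757912, sin λ = -0.245288, cos λ = -0.969450.
East component: ΔE = −sin λ·ΔX + cos λ·ΔY = −(-0.245288)(127.7) + (-0.969450)(-22.6) = 53.23 m.
1° of latitude spans 111000 m; at latitude φ, 1° of longitude spans that × cos φ = 84128.2 m, so Δλ = 53.23 / 84128.2 × 3600 = 2.278″.

Δλ = 2.28″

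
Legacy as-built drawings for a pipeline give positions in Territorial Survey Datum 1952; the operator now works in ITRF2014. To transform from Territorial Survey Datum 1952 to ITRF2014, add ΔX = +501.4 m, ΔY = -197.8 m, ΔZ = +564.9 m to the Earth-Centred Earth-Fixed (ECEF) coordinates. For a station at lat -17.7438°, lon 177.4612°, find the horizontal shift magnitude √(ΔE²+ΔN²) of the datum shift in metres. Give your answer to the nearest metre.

421 m

At φ = -17.7438°, λ = 177.4612°: sin φ = -0.304761, cos φ = 0.952429, sin λ = 0.044296, cos λ = -0.999018.
ΔE = −sin λ·ΔX + cos λ·ΔY = −(0.044296)·(501.4) + (-0.999018)·(-197.8) = 175.40 m.
ΔN = −sin φ cos λ·ΔX − sin φ sin λ·ΔY + cos φ·ΔZ = −(-0.304761)(-0.999018)(501.4) − (-0.304761)(0.044296)(-197.8) + (0.952429)(564.9) = 382.70 m.
Horizontal magnitude = √(ΔE² + ΔN²) = √(175.40² + 382.70²) = 420.98 m.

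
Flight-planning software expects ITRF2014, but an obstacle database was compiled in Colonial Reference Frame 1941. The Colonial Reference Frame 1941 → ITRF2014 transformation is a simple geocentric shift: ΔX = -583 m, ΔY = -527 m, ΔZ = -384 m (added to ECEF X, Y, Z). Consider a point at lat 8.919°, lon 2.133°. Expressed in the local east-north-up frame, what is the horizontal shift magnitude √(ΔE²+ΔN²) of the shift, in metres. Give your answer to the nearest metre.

The local east axis at (φ, λ) is (−sin λ, cos λ, 0), so ΔE = −sin(2.133°)·(-583) + cos(2.133°)·(-527) = -504.94 m.
The local north axis is (−sin φ cos λ, −sin φ sin λ, cos φ), giving ΔN = 90.325 + 3.041 − 379.357 = -285.99 m.
Horizontal magnitude = √(ΔE² + ΔN²) = √((-504.94)² + (-285.99)²) = 580.30 m.

580 m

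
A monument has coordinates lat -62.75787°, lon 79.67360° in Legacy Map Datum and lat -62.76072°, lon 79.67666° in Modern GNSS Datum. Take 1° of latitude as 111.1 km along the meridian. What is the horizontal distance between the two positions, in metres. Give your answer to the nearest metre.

Δφ = -62.76072° − -62.75787° = -0.00285°; Δλ = 79.67666° − 79.67360° = +0.00306°.
ΔN = Δφ × 111100 = -316.6 m; ΔE = Δλ × 111100 × cos(-62.75787°) = +0.00306 × 111100 × 0.457752 = 155.6 m.
Distance = √(ΔE² + ΔN²) = √(155.6² + (-316.6)²) = 352.8 m.

353 m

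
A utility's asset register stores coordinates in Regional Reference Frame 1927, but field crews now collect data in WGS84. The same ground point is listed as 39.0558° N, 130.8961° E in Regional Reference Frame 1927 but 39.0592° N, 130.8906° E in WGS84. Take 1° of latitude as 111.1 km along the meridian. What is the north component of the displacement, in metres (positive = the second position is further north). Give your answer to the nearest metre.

ΔN = 378 m

Δφ = 39.0592° − 39.0558° = +0.0034°; Δλ = 130.8906° − 130.8961° = -0.0055°.
ΔN = Δφ × 111100 = 377.7 m; ΔE = Δλ × 111100 × cos(39.0558°) = -0.0055 × 111100 × 0.776533 = -474.5 m.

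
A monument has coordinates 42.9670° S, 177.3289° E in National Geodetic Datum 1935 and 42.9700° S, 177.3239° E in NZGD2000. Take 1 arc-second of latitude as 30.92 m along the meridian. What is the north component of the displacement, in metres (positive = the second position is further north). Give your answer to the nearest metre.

ΔN = -334 m

Δφ = -42.9700° − -42.9670° = -0.0030°; Δλ = 177.3239° − 177.3289° = -0.0050°.
1° of latitude = 3600 × 30.92 = 111312 m.
ΔN = Δφ × 111312 = -333.9 m; ΔE = Δλ × 111312 × cos(-42.9670°) = -0.0050 × 111312 × 0.731746 = -407.3 m.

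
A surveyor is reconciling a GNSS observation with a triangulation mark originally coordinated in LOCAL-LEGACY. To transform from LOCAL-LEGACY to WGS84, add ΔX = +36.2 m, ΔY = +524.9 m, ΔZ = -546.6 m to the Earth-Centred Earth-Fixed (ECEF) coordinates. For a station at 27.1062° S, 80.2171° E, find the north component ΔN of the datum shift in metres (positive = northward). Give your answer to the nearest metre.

The local north axis is (−sin φ cos λ, −sin φ sin λ, cos φ), giving ΔN = 2.803 + 235.688 − 486.563 = -248.07 m.

ΔN = -248 m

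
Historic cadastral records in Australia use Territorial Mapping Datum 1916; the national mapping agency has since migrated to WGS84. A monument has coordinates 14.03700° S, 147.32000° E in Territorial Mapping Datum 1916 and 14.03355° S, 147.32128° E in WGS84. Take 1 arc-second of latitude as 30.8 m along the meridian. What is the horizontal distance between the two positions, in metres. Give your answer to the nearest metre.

407 m

Δφ = -14.03355° − -14.03700° = +0.00345°; Δλ = 147.32128° − 147.32000° = +0.00128°.
1° of latitude = 3600 × 30.80 = 110880 m.
ΔN = Δφ × 110880 = 382.5 m; ΔE = Δλ × 110880 × cos(-14.03700°) = +0.00128 × 110880 × 0.970139 = 137.7 m.
Distance = √(ΔE² + ΔN²) = √(137.7² + 382.5²) = 406.6 m.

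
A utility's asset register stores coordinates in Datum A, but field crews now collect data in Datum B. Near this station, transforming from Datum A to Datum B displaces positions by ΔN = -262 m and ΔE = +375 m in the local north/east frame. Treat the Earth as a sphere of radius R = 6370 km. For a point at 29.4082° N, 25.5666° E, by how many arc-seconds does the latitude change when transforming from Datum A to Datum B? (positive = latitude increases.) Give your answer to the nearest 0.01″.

Δφ = -8.48″

On a sphere of radius R, 1 rad of latitude = R, so Δφ = ΔN / R = -262.0 / 6370000 = -4.1130e-05 rad = -8.484″.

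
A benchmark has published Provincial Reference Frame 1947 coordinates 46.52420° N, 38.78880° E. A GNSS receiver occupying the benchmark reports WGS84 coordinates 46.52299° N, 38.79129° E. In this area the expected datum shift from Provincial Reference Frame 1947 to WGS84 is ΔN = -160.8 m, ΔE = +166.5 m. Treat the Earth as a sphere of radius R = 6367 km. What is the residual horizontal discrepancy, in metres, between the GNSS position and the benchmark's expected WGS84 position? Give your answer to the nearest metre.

Observed coordinate differences: Δφ = -0.00121°, Δλ = +0.00249°.
Converting to metres (1° lat = 111125 m, cos φ = 0.688048): observed ΔN = -134.5 m, observed ΔE = 190.4 m.
Subtracting the expected shift leaves a residual of -134.5 − (-160.8) = 26.3 m north and 190.4 − (166.5) = 23.9 m east.
Residual distance = √(26.3² + 23.9²) = 35.6 m.

36 m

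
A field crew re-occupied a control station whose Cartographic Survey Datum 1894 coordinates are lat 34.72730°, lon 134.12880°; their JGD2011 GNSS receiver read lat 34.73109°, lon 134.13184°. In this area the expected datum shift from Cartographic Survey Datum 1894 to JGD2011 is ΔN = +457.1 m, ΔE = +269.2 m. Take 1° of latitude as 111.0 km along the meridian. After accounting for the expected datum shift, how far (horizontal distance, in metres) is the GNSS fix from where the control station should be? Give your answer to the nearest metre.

37 m

Observed coordinate differences: Δφ = +0.00379°, Δλ = +0.00304°.
Converting to metres (1° lat = 111000 m, cos φ = 0.821873): observed ΔN = 420.7 m, observed ΔE = 277.3 m.
Subtracting the expected shift leaves a residual of 420.7 − (457.1) = -36.4 m north and 277.3 − (269.2) = 8.1 m east.
Residual distance = √((-36.4)² + 8.1²) = 37.3 m.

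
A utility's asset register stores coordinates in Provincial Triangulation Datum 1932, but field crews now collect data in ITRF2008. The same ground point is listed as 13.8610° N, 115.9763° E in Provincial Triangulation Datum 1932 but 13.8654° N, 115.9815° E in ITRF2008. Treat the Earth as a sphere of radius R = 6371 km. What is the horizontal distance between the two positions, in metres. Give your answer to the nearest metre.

Δφ = 13.8654° − 13.8610° = +0.0044°; Δλ = 115.9815° − 115.9763° = +0.0052°.
1° along a meridian = πR/180 = 111195 m.
ΔN = Δφ × 111195 = 489.3 m; ΔE = Δλ × 111195 × cos(13.8610°) = +0.0052 × 111195 × 0.970880 = 561.4 m.
Distance = √(ΔE² + ΔN²) = √(561.4² + 489.3²) = 744.7 m.

745 m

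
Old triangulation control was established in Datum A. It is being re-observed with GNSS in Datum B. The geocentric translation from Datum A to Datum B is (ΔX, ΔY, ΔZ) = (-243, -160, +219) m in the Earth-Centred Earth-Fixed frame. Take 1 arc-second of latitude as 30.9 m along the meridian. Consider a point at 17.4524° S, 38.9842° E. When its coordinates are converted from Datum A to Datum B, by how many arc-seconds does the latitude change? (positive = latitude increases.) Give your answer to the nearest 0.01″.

sin φ = -0.299913, cos φ = 0.953966, sin λ = 0.629106, cos λ = 0.777319.
North component: ΔN = −sin φ cos λ·ΔX − sin φ sin λ·ΔY + cos φ·ΔZ = −(-0.299913)(0.777319)(-243) − (-0.299913)(0.629106)(-160) + (0.953966)(219) = 122.08 m.
1° of latitude spans 3600 × 30.90 = 111240 m, so Δφ = 122.08 / 111240 × 3600 = 3.951″.

Δφ = 3.95″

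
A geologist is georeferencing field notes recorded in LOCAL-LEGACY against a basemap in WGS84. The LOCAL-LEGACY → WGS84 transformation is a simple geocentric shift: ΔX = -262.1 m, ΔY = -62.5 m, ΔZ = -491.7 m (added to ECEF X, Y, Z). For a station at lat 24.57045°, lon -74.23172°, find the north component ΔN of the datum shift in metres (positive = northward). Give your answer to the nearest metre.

The local north axis is (−sin φ cos λ, −sin φ sin λ, cos φ), giving ΔN = 29.616 − 25.010 − 447.177 = -442.57 m.

ΔN = -443 m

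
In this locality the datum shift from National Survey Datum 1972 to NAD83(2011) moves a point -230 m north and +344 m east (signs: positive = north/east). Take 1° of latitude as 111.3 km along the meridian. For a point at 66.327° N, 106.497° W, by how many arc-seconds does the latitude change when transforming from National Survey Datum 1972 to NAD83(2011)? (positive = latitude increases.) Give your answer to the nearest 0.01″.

1° of latitude = 111.3 km, so Δφ = -230.0 / 111300 = -0.0020665° = -7.439″.

Δφ = -7.44″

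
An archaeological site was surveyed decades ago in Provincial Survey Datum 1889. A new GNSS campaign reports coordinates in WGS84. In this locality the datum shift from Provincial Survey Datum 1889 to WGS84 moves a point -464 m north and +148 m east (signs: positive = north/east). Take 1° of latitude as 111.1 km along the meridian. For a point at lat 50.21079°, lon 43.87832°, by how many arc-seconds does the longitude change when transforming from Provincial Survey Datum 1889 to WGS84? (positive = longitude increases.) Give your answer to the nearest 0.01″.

Δλ = 7.49″

At latitude 50.21079°, cos φ = 0.639965.
1° of longitude at this latitude = 111.1 × cos φ = 71.10 km, so Δλ = 148.0 / 71100.1 = 0.0020816° = 7.494″.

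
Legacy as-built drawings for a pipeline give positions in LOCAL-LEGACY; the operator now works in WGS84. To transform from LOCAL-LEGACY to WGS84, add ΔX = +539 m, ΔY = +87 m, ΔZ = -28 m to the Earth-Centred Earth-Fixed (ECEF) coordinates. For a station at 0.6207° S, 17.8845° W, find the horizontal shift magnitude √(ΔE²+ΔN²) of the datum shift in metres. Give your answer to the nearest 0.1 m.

At φ = -0.6207°, λ = -17.8845°: sin φ = -0.010833, cos φ = 0.999941, sin λ = -0.307099, cos λ = 0.951678.
ΔE = −sin λ·ΔX + cos λ·ΔY = −(-0.307099)·(539) + (0.951678)·(87) = 248.32 m.
ΔN = −sin φ cos λ·ΔX − sin φ sin λ·ΔY + cos φ·ΔZ = −(-0.010833)(0.951678)(539) − (-0.010833)(-0.307099)(87) + (0.999941)(-28) = -22.73 m.
Horizontal magnitude = √(ΔE² + ΔN²) = √(248.32² + (-22.73)²) = 249.36 m.

249.4 m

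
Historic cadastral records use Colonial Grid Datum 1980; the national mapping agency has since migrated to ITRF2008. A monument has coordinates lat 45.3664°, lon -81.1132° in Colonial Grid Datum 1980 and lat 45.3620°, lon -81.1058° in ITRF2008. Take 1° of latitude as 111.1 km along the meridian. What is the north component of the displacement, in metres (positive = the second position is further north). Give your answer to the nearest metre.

ΔN = -489 m

Δφ = 45.3620° − 45.3664° = -0.0044°; Δλ = -81.1058° − -81.1132° = +0.0074°.
ΔN = Δφ × 111100 = -488.8 m; ΔE = Δλ × 111100 × cos(45.3664°) = +0.0074 × 111100 × 0.702570 = 577.6 m.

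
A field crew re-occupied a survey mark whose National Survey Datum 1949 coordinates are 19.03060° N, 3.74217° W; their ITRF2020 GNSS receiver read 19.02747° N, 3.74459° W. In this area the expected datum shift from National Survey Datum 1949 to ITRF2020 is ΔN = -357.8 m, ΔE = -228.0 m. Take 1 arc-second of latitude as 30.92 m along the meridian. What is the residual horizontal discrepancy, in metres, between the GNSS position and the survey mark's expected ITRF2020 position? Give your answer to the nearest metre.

28 m

Observed coordinate differences: Δφ = -0.00313°, Δλ = -0.00242°.
Converting to metres (1° lat = 111312 m, cos φ = 0.945345): observed ΔN = -348.4 m, observed ΔE = -254.7 m.
Subtracting the expected shift leaves a residual of -348.4 − (-357.8) = 9.4 m north and -254.7 − (-228.0) = -26.7 m east.
Residual distance = √(9.4² + (-26.7)²) = 28.3 m.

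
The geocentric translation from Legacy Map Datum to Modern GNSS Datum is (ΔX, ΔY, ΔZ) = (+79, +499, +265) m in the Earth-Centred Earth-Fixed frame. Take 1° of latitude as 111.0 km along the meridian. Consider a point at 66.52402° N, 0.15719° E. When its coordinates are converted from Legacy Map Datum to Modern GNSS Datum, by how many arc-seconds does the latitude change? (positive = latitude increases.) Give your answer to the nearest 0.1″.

sin φ = 0.917227, cos φ = 0.398365, sin λ = 0.002743, cos λ = 0.999996.
North component: ΔN = −sin φ cos λ·ΔX − sin φ sin λ·ΔY + cos φ·ΔZ = −(0.917227)(0.999996)(79) − (0.917227)(0.002743)(499) + (0.398365)(265) = 31.85 m.
1° of latitude spans 111000 m, so Δφ = 31.85 / 111000 × 3600 = 1.033″.

Δφ = 1.0″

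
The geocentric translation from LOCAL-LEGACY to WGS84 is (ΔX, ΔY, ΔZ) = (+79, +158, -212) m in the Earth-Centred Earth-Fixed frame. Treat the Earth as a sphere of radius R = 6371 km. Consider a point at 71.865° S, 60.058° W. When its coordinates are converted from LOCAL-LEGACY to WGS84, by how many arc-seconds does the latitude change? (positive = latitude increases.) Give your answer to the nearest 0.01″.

Δφ = -5.14″

sin φ = -0.950326, cos φ = 0.311257, sin λ = -0.866531, cos λ = 0.499123.
North component: ΔN = −sin φ cos λ·ΔX − sin φ sin λ·ΔY + cos φ·ΔZ = −(-0.950326)(0.499123)(79) − (-0.950326)(-0.866531)(158) + (0.311257)(-212) = -158.63 m.
1° of latitude spans πR/180 = 111195 m, so Δφ = -158.63 / 111195 × 3600 = -5.136″.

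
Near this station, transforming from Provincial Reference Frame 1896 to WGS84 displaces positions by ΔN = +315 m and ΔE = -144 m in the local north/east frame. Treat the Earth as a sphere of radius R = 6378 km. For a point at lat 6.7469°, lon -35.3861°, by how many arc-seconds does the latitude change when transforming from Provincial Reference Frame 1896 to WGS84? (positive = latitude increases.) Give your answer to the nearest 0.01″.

On a sphere of radius R, 1 rad of latitude = R, so Δφ = ΔN / R = 315.0 / 6378000 = 4.9389e-05 rad = 10.187″.

Δφ = 10.19″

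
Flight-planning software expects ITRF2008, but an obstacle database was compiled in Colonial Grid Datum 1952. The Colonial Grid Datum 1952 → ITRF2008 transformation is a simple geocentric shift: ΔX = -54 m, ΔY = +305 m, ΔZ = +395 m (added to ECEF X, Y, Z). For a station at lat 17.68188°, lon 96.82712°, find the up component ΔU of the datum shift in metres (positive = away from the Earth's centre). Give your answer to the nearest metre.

ΔU = 415 m

The local up (radial) axis is (cos φ cos λ, cos φ sin λ, sin φ), giving ΔU = 6.116 + 288.531 + 119.974 = 414.62 m.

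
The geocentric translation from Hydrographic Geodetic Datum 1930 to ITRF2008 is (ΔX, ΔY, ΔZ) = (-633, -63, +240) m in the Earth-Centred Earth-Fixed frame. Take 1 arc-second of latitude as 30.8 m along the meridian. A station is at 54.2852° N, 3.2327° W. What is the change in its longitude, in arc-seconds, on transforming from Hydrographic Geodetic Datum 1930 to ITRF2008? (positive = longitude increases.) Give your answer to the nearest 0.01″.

Δλ = -5.48″

sin φ = 0.811933, cos φ = 0.583751, sin λ = -0.056391, cos λ = 0.998409.
East component: ΔE = −sin λ·ΔX + cos λ·ΔY = −(-0.056391)(-633) + (0.998409)(-63) = -98.60 m.
1° of latitude spans 3600 × 30.80 = 110880 m; at latitude φ, 1° of longitude spans that × cos φ = 64726.3 m, so Δλ = -98.60 / 64726.3 × 3600 = -5.484″.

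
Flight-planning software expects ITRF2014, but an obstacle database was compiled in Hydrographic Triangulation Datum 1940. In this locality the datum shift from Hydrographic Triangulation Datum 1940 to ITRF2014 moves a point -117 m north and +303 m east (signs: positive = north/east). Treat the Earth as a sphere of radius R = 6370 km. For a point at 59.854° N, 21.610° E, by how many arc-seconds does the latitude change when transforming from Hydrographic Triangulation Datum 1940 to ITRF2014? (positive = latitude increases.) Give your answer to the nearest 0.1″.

Δφ = -3.8″

On a sphere of radius R, 1 rad of latitude = R, so Δφ = ΔN / R = -117.0 / 6370000 = -1.8367e-05 rad = -3.789″.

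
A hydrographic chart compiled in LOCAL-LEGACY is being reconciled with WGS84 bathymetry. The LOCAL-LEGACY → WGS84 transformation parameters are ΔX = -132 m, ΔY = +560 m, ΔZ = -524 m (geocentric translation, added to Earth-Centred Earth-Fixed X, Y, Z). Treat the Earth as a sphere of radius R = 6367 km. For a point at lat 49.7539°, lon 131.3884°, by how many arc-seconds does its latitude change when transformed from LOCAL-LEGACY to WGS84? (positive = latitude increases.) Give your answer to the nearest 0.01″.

sin φ = 0.763276, cos φ = 0.646072, sin λ = 0.750245, cos λ = -0.661160.
North component: ΔN = −sin φ cos λ·ΔX − sin φ sin λ·ΔY + cos φ·ΔZ = −(0.763276)(-0.661160)(-132) − (0.763276)(0.750245)(560) + (0.646072)(-524) = -725.84 m.
1° of latitude spans πR/180 = 111125 m, so Δφ = -725.84 / 111125 × 3600 = -23.514″.

Δφ = -23.51″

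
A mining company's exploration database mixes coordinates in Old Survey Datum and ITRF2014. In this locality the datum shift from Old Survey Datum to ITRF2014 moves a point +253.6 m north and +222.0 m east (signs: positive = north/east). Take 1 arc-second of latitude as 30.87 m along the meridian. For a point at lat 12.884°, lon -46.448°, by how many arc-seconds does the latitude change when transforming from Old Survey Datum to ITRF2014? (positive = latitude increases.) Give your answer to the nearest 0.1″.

1″ of latitude = 30.87 m, so Δφ = 253.6 / 30.87 = 8.215″.

Δφ = 8.2″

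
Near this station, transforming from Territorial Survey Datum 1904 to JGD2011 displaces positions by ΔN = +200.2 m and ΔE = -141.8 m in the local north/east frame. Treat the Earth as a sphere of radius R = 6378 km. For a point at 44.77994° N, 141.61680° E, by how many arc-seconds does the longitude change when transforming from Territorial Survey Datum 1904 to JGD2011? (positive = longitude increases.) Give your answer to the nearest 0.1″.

Δλ = -6.5″

At latitude 44.77994°, cos φ = 0.709817.
One radian of longitude at latitude φ spans R cos φ, so Δλ = ΔE / (R cos φ) = -141.8 / (6378000 × 0.709817) = -3.1322e-05 rad = -6.461″.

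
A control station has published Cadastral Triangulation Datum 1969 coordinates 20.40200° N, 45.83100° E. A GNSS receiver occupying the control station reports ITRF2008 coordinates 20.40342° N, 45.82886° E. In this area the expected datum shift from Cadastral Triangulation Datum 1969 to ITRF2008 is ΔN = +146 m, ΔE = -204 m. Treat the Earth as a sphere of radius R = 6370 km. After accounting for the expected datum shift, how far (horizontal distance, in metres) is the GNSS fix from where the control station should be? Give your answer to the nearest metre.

22 m

Observed coordinate differences: Δφ = +0.00142°, Δλ = -0.00214°.
Converting to metres (1° lat = 111177 m, cos φ = 0.937270): observed ΔN = 157.9 m, observed ΔE = -223.0 m.
Subtracting the expected shift leaves a residual of 157.9 − (146) = 11.9 m north and -223.0 − (-204) = -19.0 m east.
Residual distance = √(11.9² + (-19.0)²) = 22.4 m.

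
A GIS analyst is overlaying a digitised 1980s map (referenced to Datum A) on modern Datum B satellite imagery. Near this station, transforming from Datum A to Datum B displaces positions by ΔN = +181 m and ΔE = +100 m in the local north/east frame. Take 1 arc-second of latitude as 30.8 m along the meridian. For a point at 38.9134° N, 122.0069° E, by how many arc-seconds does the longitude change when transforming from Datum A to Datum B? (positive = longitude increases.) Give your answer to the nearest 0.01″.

At latitude 38.9134°, cos φ = 0.778096.
1″ of longitude at this latitude = 30.80 × cos φ = 23.9654 m, so Δλ = 100.0 / 23.9654 = 4.173″.

Δλ = 4.17″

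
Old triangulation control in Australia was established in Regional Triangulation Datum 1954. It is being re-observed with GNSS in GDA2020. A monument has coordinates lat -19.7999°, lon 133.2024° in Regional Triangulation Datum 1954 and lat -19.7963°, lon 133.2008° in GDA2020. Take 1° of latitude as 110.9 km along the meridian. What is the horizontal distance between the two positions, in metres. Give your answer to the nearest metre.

433 m

Δφ = -19.7963° − -19.7999° = +0.0036°; Δλ = 133.2008° − 133.2024° = -0.0016°.
ΔN = Δφ × 110900 = 399.2 m; ΔE = Δλ × 110900 × cos(-19.7999°) = -0.0016 × 110900 × 0.940881 = -166.9 m.
Distance = √(ΔE² + ΔN²) = √((-166.9)² + 399.2²) = 432.7 m.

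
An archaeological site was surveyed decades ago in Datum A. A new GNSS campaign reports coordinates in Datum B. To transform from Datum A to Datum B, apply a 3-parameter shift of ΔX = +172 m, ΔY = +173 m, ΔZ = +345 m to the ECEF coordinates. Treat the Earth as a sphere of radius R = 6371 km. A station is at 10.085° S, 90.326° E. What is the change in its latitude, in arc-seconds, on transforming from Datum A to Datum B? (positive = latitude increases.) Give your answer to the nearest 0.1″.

sin φ = -0.175109, cos φ = 0.984549, sin λ = 0.999984, cos λ = -0.005690.
North component: ΔN = −sin φ cos λ·ΔX − sin φ sin λ·ΔY + cos φ·ΔZ = −(-0.175109)(-0.005690)(172) − (-0.175109)(0.999984)(173) + (0.984549)(345) = 369.79 m.
1° of latitude spans πR/180 = 111195 m, so Δφ = 369.79 / 111195 × 3600 = 11.972″.

Δφ = 12.0″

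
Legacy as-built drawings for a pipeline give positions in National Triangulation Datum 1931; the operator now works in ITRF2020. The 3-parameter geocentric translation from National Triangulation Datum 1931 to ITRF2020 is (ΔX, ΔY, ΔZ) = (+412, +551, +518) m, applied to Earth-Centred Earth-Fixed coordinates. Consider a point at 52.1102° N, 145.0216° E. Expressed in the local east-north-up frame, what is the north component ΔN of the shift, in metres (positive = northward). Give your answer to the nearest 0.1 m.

The local north axis is (−sin φ cos λ, −sin φ sin λ, cos φ), giving ΔN = 266.416 − 249.283 + 318.127 = 335.26 m.

ΔN = 335.3 m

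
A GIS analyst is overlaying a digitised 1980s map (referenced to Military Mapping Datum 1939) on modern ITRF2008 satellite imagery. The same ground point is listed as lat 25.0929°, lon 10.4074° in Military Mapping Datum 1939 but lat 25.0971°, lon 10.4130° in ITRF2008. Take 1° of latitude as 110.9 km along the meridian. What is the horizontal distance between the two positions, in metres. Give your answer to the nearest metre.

730 m

Δφ = 25.0971° − 25.0929° = +0.0042°; Δλ = 10.4130° − 10.4074° = +0.0056°.
ΔN = Δφ × 110900 = 465.8 m; ΔE = Δλ × 110900 × cos(25.0929°) = +0.0056 × 110900 × 0.905621 = 562.4 m.
Distance = √(ΔE² + ΔN²) = √(562.4² + 465.8²) = 730.3 m.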